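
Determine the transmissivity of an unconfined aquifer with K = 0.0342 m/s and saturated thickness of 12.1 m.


Transmissivity is defined as T = K * h.
T = 0.0342 * 12.1
  = 0.4138 m^2/s.

0.4138


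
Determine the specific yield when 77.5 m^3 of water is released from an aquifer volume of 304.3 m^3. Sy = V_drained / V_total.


Specific yield Sy = Volume drained / Total volume.
Sy = 77.5 / 304.3
   = 0.2547.

0.2547


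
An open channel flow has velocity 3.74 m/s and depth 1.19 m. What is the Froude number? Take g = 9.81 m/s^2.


The Froude number is defined as Fr = V / sqrt(g*y).
g*y = 9.81 * 1.19 = 11.6739.
sqrt(g*y) = sqrt(11.6739) = 3.4167.
Fr = 3.74 / 3.4167 = 1.0946.

1.0946


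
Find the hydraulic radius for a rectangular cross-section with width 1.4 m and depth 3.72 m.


For a rectangular section:
Flow area A = b * y = 1.4 * 3.72 = 5.21 m^2.
Wetted perimeter P = b + 2y = 1.4 + 2*3.72 = 8.84 m.
Hydraulic radius R = A/P = 5.21 / 8.84 = 0.5891 m.

0.5891


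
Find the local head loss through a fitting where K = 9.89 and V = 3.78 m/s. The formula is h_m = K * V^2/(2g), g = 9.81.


Minor loss formula: h_m = K * V^2/(2g).
V^2 = 3.78^2 = 14.2884.
V^2/(2g) = 14.2884 / 19.62 = 0.7283 m.
h_m = 9.89 * 0.7283 = 7.2025 m.

7.2025


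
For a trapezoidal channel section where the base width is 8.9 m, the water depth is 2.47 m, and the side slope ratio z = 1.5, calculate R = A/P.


For a trapezoidal section with side slope z:
A = (b + z*y)*y = (8.9 + 1.5*2.47)*2.47 = 31.134 m^2.
P = b + 2*y*sqrt(1 + z^2) = 8.9 + 2*2.47*sqrt(1 + 1.5^2) = 17.806 m.
R = A/P = 31.134 / 17.806 = 1.7486 m.

1.7486


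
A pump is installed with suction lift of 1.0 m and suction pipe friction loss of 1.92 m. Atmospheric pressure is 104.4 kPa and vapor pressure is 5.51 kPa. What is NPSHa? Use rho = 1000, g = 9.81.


NPSHa = p_atm/(rho*g) - z_s - hf_s - p_vap/(rho*g).
p_atm/(rho*g) = 104.4*1000 / (1000*9.81) = 10.642 m.
p_vap/(rho*g) = 5.51*1000 / (1000*9.81) = 0.562 m.
NPSHa = 10.642 - 1.0 - 1.92 - 0.562
      = 7.16 m.

7.16


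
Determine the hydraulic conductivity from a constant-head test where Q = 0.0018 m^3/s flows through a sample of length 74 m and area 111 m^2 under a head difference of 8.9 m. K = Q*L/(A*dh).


From K = Q*L / (A*dh):
Numerator: Q*L = 0.0018 * 74 = 0.1332.
Denominator: A*dh = 111 * 8.9 = 987.9.
K = 0.1332 / 987.9 = 0.000135 m/s.

0.000135


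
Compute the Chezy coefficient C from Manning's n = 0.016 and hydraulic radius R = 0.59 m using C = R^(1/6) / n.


The Chezy coefficient relates to Manning's n through C = R^(1/6) / n.
R^(1/6) = 0.59^(1/6) = 0.915817.
C = 0.915817 / 0.016 = 57.24 m^(1/2)/s.

57.24


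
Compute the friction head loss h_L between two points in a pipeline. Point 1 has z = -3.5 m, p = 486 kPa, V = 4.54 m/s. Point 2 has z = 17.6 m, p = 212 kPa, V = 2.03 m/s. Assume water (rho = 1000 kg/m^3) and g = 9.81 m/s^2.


Total head at each section: H = z + p/(rho*g) + V^2/(2g).
H1 = -3.5 + 486*1000/(1000*9.81) + 4.54^2/(2*9.81)
   = -3.5 + 49.541 + 1.0505
   = 47.092 m.
H2 = 17.6 + 212*1000/(1000*9.81) + 2.03^2/(2*9.81)
   = 17.6 + 21.611 + 0.21
   = 39.421 m.
h_L = H1 - H2 = 47.092 - 39.421 = 7.671 m.

7.671


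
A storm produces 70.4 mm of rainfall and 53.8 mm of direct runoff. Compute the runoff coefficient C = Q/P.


The runoff coefficient C = runoff depth / rainfall depth.
C = 53.8 / 70.4
  = 0.7642.

0.7642


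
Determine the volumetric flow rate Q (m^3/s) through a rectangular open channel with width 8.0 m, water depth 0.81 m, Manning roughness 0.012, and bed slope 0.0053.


For a rectangular channel, the cross-sectional area A = b * y = 8.0 * 0.81 = 6.48 m^2.
The wetted perimeter P = b + 2y = 8.0 + 2*0.81 = 9.62 m.
Hydraulic radius R = A/P = 6.48/9.62 = 0.6736 m.
Velocity V = (1/n)*R^(2/3)*S^(1/2) = (1/0.012)*0.6736^(2/3)*0.0053^(1/2) = 4.6618 m/s.
Discharge Q = A * V = 6.48 * 4.6618 = 30.209 m^3/s.

30.209


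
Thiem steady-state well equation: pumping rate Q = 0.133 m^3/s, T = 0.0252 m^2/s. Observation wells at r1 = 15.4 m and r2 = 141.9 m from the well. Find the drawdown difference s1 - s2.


Thiem equation: s1 - s2 = Q/(2*pi*T) * ln(r2/r1).
ln(r2/r1) = ln(141.9/15.4) = 2.2208.
Q/(2*pi*T) = 0.133 / (2*pi*0.0252) = 0.133 / 0.1583 = 0.84.
s1 - s2 = 0.84 * 2.2208 = 1.8654 m.

1.8654


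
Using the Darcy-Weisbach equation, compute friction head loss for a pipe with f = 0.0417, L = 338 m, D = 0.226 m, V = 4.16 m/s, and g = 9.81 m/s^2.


Darcy-Weisbach equation: h_f = f * (L/D) * V^2/(2g).
f * L/D = 0.0417 * 338/0.226 = 62.3655.
V^2/(2g) = 4.16^2 / (2*9.81) = 17.3056 / 19.62 = 0.882 m.
h_f = 62.3655 * 0.882 = 55.009 m.

55.009


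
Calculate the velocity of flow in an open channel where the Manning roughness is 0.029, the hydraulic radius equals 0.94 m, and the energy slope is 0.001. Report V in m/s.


Manning's equation gives V = (1/n) * R^(2/3) * S^(1/2).
First, compute R^(2/3) = 0.94^(2/3) = 0.9596.
Next, S^(1/2) = 0.001^(1/2) = 0.031623.
Then 1/n = 1/0.029 = 34.48.
V = 34.48 * 0.9596 * 0.031623 = 1.0464 m/s.

1.0464


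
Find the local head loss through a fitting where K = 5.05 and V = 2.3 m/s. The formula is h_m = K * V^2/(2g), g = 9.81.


Minor loss formula: h_m = K * V^2/(2g).
V^2 = 2.3^2 = 5.29.
V^2/(2g) = 5.29 / 19.62 = 0.2696 m.
h_m = 5.05 * 0.2696 = 1.3616 m.

1.3616


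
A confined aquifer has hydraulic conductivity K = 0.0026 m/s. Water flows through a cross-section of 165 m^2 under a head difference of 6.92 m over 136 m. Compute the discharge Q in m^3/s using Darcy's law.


Darcy's law: Q = K * A * i, where i = dh/L.
Hydraulic gradient i = 6.92 / 136 = 0.050882.
Q = 0.0026 * 165 * 0.050882
  = 0.0218 m^3/s.

0.0218


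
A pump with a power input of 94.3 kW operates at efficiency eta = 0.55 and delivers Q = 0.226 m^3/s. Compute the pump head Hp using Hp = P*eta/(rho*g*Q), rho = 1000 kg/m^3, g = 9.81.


Pump head formula: Hp = P * eta / (rho * g * Q).
Numerator: P * eta = 94.3 * 1000 * 0.55 = 51865.0 W.
Denominator: rho * g * Q = 1000 * 9.81 * 0.226 = 2217.06.
Hp = 51865.0 / 2217.06 = 23.39 m.

23.39


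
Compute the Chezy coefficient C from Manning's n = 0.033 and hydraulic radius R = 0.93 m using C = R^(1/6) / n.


The Chezy coefficient relates to Manning's n through C = R^(1/6) / n.
R^(1/6) = 0.93^(1/6) = 0.987978.
C = 0.987978 / 0.033 = 29.94 m^(1/2)/s.

29.94


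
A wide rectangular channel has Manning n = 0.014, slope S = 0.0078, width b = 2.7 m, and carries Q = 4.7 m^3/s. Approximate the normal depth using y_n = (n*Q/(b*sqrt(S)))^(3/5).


We use the wide-channel approximation y_n = (n*Q/(b*sqrt(S)))^(3/5).
sqrt(S) = sqrt(0.0078) = 0.088318.
Numerator: n*Q = 0.014 * 4.7 = 0.0658.
Denominator: b*sqrt(S) = 2.7 * 0.088318 = 0.238459.
arg = 0.2759.
y_n = 0.2759^(3/5) = 0.4618 m.

0.4618


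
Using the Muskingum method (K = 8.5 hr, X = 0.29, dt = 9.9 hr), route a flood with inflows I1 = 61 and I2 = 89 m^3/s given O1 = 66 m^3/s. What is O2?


Muskingum coefficients:
denom = 2*K*(1-X) + dt = 2*8.5*(1-0.29) + 9.9 = 21.97.
C0 = (dt - 2*K*X)/denom = (9.9 - 2*8.5*0.29)/21.97 = 0.2262.
C1 = (dt + 2*K*X)/denom = (9.9 + 2*8.5*0.29)/21.97 = 0.675.
C2 = (2*K*(1-X) - dt)/denom = 0.0988.
O2 = C0*I2 + C1*I1 + C2*O1
   = 0.2262*89 + 0.675*61 + 0.0988*66
   = 67.83 m^3/s.

67.83


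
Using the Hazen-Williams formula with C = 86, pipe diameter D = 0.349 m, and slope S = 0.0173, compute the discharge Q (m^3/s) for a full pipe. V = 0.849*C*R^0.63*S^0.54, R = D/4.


For a full circular pipe, R = D/4 = 0.349/4 = 0.0872 m.
V = 0.849 * 86 * 0.0872^0.63 * 0.0173^0.54
  = 0.849 * 86 * 0.215121 * 0.111827
  = 1.7564 m/s.
Pipe area A = pi*D^2/4 = pi*0.349^2/4 = 0.0957 m^2.
Q = A * V = 0.0957 * 1.7564 = 0.168 m^3/s.

0.168


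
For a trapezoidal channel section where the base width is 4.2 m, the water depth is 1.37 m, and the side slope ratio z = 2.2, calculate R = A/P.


For a trapezoidal section with side slope z:
A = (b + z*y)*y = (4.2 + 2.2*1.37)*1.37 = 9.883 m^2.
P = b + 2*y*sqrt(1 + z^2) = 4.2 + 2*1.37*sqrt(1 + 2.2^2) = 10.822 m.
R = A/P = 9.883 / 10.822 = 0.9133 m.

0.9133


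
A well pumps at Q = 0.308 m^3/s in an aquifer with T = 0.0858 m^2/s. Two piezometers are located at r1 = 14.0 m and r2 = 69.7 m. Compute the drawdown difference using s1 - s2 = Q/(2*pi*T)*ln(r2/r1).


Thiem equation: s1 - s2 = Q/(2*pi*T) * ln(r2/r1).
ln(r2/r1) = ln(69.7/14.0) = 1.6051.
Q/(2*pi*T) = 0.308 / (2*pi*0.0858) = 0.308 / 0.5391 = 0.5713.
s1 - s2 = 0.5713 * 1.6051 = 0.9171 m.

0.9171


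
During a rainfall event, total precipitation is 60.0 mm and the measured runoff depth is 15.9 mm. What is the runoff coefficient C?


The runoff coefficient C = runoff depth / rainfall depth.
C = 15.9 / 60.0
  = 0.265.

0.265


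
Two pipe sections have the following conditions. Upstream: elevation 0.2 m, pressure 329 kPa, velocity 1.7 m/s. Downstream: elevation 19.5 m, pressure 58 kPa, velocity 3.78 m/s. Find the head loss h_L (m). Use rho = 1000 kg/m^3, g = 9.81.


Total head at each section: H = z + p/(rho*g) + V^2/(2g).
H1 = 0.2 + 329*1000/(1000*9.81) + 1.7^2/(2*9.81)
   = 0.2 + 33.537 + 0.1473
   = 33.885 m.
H2 = 19.5 + 58*1000/(1000*9.81) + 3.78^2/(2*9.81)
   = 19.5 + 5.912 + 0.7283
   = 26.141 m.
h_L = H1 - H2 = 33.885 - 26.141 = 7.744 m.

7.744


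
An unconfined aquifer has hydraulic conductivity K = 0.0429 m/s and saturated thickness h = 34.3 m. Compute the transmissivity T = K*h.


Transmissivity is defined as T = K * h.
T = 0.0429 * 34.3
  = 1.4715 m^2/s.

1.4715


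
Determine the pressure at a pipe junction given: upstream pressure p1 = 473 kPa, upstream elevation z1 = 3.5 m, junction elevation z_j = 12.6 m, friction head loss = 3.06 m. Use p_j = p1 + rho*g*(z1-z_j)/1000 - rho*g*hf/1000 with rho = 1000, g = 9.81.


Junction pressure: p_j = p1 + rho*g*(z1 - z_j)/1000 - rho*g*hf/1000.
Elevation term = 1000*9.81*(3.5 - 12.6)/1000 = -89.271 kPa.
Friction term = 1000*9.81*3.06/1000 = 30.019 kPa.
p_j = 473 + -89.271 - 30.019 = 353.71 kPa.

353.71


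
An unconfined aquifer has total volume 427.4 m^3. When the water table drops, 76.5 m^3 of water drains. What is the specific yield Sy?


Specific yield Sy = Volume drained / Total volume.
Sy = 76.5 / 427.4
   = 0.179.

0.179


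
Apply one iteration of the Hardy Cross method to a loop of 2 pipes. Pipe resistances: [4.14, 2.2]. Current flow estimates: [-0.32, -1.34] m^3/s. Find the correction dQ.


Numerator terms (r*Q*|Q|): 4.14*-0.32*|-0.32| = -0.4239; 2.2*-1.34*|-1.34| = -3.9503.
Sum of numerator = -4.3743.
Denominator terms (r*|Q|): 4.14*|-0.32| = 1.3248; 2.2*|-1.34| = 2.948.
2 * sum of denominator = 2 * 4.2728 = 8.5456.
dQ = --4.3743 / 8.5456 = 0.5119 m^3/s.

0.5119


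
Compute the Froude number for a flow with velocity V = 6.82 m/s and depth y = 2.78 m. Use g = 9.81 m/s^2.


The Froude number is defined as Fr = V / sqrt(g*y).
g*y = 9.81 * 2.78 = 27.2718.
sqrt(g*y) = sqrt(27.2718) = 5.2222.
Fr = 6.82 / 5.2222 = 1.306.

1.306


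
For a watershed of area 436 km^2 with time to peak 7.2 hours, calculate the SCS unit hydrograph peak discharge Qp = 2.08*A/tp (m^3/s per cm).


SCS formula: Qp = 2.08 * A / tp.
Qp = 2.08 * 436 / 7.2
   = 906.88 / 7.2
   = 125.96 m^3/s per cm.

125.96


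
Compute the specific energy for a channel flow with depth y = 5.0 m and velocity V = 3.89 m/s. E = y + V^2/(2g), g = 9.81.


Specific energy E = y + V^2/(2g).
Velocity head = V^2/(2g) = 3.89^2 / (2*9.81) = 15.1321 / 19.62 = 0.7713 m.
E = 5.0 + 0.7713 = 5.7713 m.

5.7713


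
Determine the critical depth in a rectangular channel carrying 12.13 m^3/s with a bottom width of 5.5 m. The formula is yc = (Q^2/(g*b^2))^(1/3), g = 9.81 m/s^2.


Using yc = (Q^2 / (g * b^2))^(1/3):
Q^2 = 12.13^2 = 147.14.
g * b^2 = 9.81 * 5.5^2 = 9.81 * 30.25 = 296.75.
Q^2 / (g*b^2) = 147.14 / 296.75 = 0.4958.
yc = 0.4958^(1/3) = 0.7915 m.

0.7915


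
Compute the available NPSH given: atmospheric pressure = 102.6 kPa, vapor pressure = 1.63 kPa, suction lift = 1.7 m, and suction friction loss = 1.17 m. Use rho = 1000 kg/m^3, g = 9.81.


NPSHa = p_atm/(rho*g) - z_s - hf_s - p_vap/(rho*g).
p_atm/(rho*g) = 102.6*1000 / (1000*9.81) = 10.459 m.
p_vap/(rho*g) = 1.63*1000 / (1000*9.81) = 0.166 m.
NPSHa = 10.459 - 1.7 - 1.17 - 0.166
      = 7.42 m.

7.42


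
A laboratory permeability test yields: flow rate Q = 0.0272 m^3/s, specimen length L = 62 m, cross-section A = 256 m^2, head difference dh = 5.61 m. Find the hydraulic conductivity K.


From K = Q*L / (A*dh):
Numerator: Q*L = 0.0272 * 62 = 1.6864.
Denominator: A*dh = 256 * 5.61 = 1436.16.
K = 1.6864 / 1436.16 = 0.001174 m/s.

0.001174


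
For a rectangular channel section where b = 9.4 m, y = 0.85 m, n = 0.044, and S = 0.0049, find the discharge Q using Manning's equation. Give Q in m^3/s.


For a rectangular channel, the cross-sectional area A = b * y = 9.4 * 0.85 = 7.99 m^2.
The wetted perimeter P = b + 2y = 9.4 + 2*0.85 = 11.1 m.
Hydraulic radius R = A/P = 7.99/11.1 = 0.7198 m.
Velocity V = (1/n)*R^(2/3)*S^(1/2) = (1/0.044)*0.7198^(2/3)*0.0049^(1/2) = 1.2778 m/s.
Discharge Q = A * V = 7.99 * 1.2778 = 10.21 m^3/s.

10.21


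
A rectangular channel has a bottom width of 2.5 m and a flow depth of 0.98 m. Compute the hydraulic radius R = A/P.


For a rectangular section:
Flow area A = b * y = 2.5 * 0.98 = 2.45 m^2.
Wetted perimeter P = b + 2y = 2.5 + 2*0.98 = 4.46 m.
Hydraulic radius R = A/P = 2.45 / 4.46 = 0.5493 m.

0.5493


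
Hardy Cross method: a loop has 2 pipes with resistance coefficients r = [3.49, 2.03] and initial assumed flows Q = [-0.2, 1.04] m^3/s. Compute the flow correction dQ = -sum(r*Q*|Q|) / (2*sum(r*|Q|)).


Numerator terms (r*Q*|Q|): 3.49*-0.2*|-0.2| = -0.1396; 2.03*1.04*|1.04| = 2.1956.
Sum of numerator = 2.056.
Denominator terms (r*|Q|): 3.49*|-0.2| = 0.698; 2.03*|1.04| = 2.1112.
2 * sum of denominator = 2 * 2.8092 = 5.6184.
dQ = -2.056 / 5.6184 = -0.3659 m^3/s.

-0.3659


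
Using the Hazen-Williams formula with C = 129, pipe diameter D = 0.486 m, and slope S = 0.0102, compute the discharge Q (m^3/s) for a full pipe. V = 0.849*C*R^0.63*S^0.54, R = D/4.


For a full circular pipe, R = D/4 = 0.486/4 = 0.1215 m.
V = 0.849 * 129 * 0.1215^0.63 * 0.0102^0.54
  = 0.849 * 129 * 0.265023 * 0.084071
  = 2.4402 m/s.
Pipe area A = pi*D^2/4 = pi*0.486^2/4 = 0.1855 m^2.
Q = A * V = 0.1855 * 2.4402 = 0.4527 m^3/s.

0.4527


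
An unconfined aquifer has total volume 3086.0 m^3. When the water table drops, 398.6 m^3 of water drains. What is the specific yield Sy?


Specific yield Sy = Volume drained / Total volume.
Sy = 398.6 / 3086.0
   = 0.1292.

0.1292


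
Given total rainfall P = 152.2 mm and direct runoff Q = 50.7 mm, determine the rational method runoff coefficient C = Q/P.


The runoff coefficient C = runoff depth / rainfall depth.
C = 50.7 / 152.2
  = 0.3331.

0.3331


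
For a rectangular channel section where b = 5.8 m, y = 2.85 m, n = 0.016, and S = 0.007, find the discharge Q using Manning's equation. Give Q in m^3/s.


For a rectangular channel, the cross-sectional area A = b * y = 5.8 * 2.85 = 16.53 m^2.
The wetted perimeter P = b + 2y = 5.8 + 2*2.85 = 11.5 m.
Hydraulic radius R = A/P = 16.53/11.5 = 1.4374 m.
Velocity V = (1/n)*R^(2/3)*S^(1/2) = (1/0.016)*1.4374^(2/3)*0.007^(1/2) = 6.6601 m/s.
Discharge Q = A * V = 16.53 * 6.6601 = 110.091 m^3/s.

110.091


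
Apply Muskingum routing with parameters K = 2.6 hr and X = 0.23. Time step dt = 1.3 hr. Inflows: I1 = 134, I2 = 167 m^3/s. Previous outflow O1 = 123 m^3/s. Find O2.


Muskingum coefficients:
denom = 2*K*(1-X) + dt = 2*2.6*(1-0.23) + 1.3 = 5.304.
C0 = (dt - 2*K*X)/denom = (1.3 - 2*2.6*0.23)/5.304 = 0.0196.
C1 = (dt + 2*K*X)/denom = (1.3 + 2*2.6*0.23)/5.304 = 0.4706.
C2 = (2*K*(1-X) - dt)/denom = 0.5098.
O2 = C0*I2 + C1*I1 + C2*O1
   = 0.0196*167 + 0.4706*134 + 0.5098*123
   = 129.04 m^3/s.

129.04


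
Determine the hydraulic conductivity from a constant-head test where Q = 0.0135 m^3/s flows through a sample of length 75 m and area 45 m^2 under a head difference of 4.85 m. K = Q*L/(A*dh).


From K = Q*L / (A*dh):
Numerator: Q*L = 0.0135 * 75 = 1.0125.
Denominator: A*dh = 45 * 4.85 = 218.25.
K = 1.0125 / 218.25 = 0.004639 m/s.

0.004639


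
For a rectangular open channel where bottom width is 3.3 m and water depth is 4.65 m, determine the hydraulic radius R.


For a rectangular section:
Flow area A = b * y = 3.3 * 4.65 = 15.35 m^2.
Wetted perimeter P = b + 2y = 3.3 + 2*4.65 = 12.6 m.
Hydraulic radius R = A/P = 15.35 / 12.6 = 1.2179 m.

1.2179


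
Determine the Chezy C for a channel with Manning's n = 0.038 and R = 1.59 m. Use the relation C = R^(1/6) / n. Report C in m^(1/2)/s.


The Chezy coefficient relates to Manning's n through C = R^(1/6) / n.
R^(1/6) = 1.59^(1/6) = 1.080354.
C = 1.080354 / 0.038 = 28.43 m^(1/2)/s.

28.43


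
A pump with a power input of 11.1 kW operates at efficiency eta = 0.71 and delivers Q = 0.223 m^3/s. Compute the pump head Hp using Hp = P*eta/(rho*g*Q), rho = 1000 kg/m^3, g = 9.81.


Pump head formula: Hp = P * eta / (rho * g * Q).
Numerator: P * eta = 11.1 * 1000 * 0.71 = 7881.0 W.
Denominator: rho * g * Q = 1000 * 9.81 * 0.223 = 2187.63.
Hp = 7881.0 / 2187.63 = 3.6 m.

3.6


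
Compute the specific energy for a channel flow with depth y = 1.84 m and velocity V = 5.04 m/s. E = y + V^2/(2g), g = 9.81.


Specific energy E = y + V^2/(2g).
Velocity head = V^2/(2g) = 5.04^2 / (2*9.81) = 25.4016 / 19.62 = 1.2947 m.
E = 1.84 + 1.2947 = 3.1347 m.

3.1347


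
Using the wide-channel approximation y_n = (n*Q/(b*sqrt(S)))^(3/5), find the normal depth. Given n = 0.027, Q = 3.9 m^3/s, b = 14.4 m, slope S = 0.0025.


We use the wide-channel approximation y_n = (n*Q/(b*sqrt(S)))^(3/5).
sqrt(S) = sqrt(0.0025) = 0.05.
Numerator: n*Q = 0.027 * 3.9 = 0.1053.
Denominator: b*sqrt(S) = 14.4 * 0.05 = 0.72.
arg = 0.1462.
y_n = 0.1462^(3/5) = 0.3155 m.

0.3155


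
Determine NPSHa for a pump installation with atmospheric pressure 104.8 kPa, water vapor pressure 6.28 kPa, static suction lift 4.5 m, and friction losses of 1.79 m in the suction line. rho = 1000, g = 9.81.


NPSHa = p_atm/(rho*g) - z_s - hf_s - p_vap/(rho*g).
p_atm/(rho*g) = 104.8*1000 / (1000*9.81) = 10.683 m.
p_vap/(rho*g) = 6.28*1000 / (1000*9.81) = 0.64 m.
NPSHa = 10.683 - 4.5 - 1.79 - 0.64
      = 3.75 m.

3.75


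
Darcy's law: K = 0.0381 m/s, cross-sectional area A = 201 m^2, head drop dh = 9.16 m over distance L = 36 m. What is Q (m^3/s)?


Darcy's law: Q = K * A * i, where i = dh/L.
Hydraulic gradient i = 9.16 / 36 = 0.254444.
Q = 0.0381 * 201 * 0.254444
  = 1.9486 m^3/s.

1.9486


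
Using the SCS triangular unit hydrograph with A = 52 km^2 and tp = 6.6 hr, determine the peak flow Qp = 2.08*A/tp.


SCS formula: Qp = 2.08 * A / tp.
Qp = 2.08 * 52 / 6.6
   = 108.16 / 6.6
   = 16.39 m^3/s per cm.

16.39


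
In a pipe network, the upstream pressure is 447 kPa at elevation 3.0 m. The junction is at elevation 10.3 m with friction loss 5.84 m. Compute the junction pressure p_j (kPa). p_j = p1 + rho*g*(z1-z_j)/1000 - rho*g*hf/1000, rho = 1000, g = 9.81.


Junction pressure: p_j = p1 + rho*g*(z1 - z_j)/1000 - rho*g*hf/1000.
Elevation term = 1000*9.81*(3.0 - 10.3)/1000 = -71.613 kPa.
Friction term = 1000*9.81*5.84/1000 = 57.29 kPa.
p_j = 447 + -71.613 - 57.29 = 318.1 kPa.

318.1


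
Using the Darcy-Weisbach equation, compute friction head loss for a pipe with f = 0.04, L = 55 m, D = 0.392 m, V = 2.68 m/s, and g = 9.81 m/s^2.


Darcy-Weisbach equation: h_f = f * (L/D) * V^2/(2g).
f * L/D = 0.04 * 55/0.392 = 5.6122.
V^2/(2g) = 2.68^2 / (2*9.81) = 7.1824 / 19.62 = 0.3661 m.
h_f = 5.6122 * 0.3661 = 2.055 m.

2.055


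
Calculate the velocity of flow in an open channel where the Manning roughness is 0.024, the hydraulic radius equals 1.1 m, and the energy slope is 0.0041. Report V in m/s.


Manning's equation gives V = (1/n) * R^(2/3) * S^(1/2).
First, compute R^(2/3) = 1.1^(2/3) = 1.0656.
Next, S^(1/2) = 0.0041^(1/2) = 0.064031.
Then 1/n = 1/0.024 = 41.67.
V = 41.67 * 1.0656 * 0.064031 = 2.843 m/s.

2.843


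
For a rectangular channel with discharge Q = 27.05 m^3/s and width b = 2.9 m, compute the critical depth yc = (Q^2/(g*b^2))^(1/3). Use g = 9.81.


Using yc = (Q^2 / (g * b^2))^(1/3):
Q^2 = 27.05^2 = 731.7.
g * b^2 = 9.81 * 2.9^2 = 9.81 * 8.41 = 82.5.
Q^2 / (g*b^2) = 731.7 / 82.5 = 8.8691.
yc = 8.8691^(1/3) = 2.0699 m.

2.0699


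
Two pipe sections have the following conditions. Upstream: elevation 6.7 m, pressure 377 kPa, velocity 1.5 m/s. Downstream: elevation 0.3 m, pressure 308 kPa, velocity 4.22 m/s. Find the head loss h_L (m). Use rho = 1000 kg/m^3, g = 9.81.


Total head at each section: H = z + p/(rho*g) + V^2/(2g).
H1 = 6.7 + 377*1000/(1000*9.81) + 1.5^2/(2*9.81)
   = 6.7 + 38.43 + 0.1147
   = 45.245 m.
H2 = 0.3 + 308*1000/(1000*9.81) + 4.22^2/(2*9.81)
   = 0.3 + 31.397 + 0.9077
   = 32.604 m.
h_L = H1 - H2 = 45.245 - 32.604 = 12.641 m.

12.641


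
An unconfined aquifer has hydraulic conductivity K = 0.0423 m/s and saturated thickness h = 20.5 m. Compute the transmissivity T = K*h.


Transmissivity is defined as T = K * h.
T = 0.0423 * 20.5
  = 0.8671 m^2/s.

0.8671


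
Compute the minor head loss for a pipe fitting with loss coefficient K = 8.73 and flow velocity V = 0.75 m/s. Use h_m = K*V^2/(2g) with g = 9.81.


Minor loss formula: h_m = K * V^2/(2g).
V^2 = 0.75^2 = 0.5625.
V^2/(2g) = 0.5625 / 19.62 = 0.0287 m.
h_m = 8.73 * 0.0287 = 0.2503 m.

0.2503


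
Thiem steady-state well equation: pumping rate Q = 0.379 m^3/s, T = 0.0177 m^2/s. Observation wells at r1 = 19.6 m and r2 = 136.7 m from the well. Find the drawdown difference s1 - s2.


Thiem equation: s1 - s2 = Q/(2*pi*T) * ln(r2/r1).
ln(r2/r1) = ln(136.7/19.6) = 1.9423.
Q/(2*pi*T) = 0.379 / (2*pi*0.0177) = 0.379 / 0.1112 = 3.4079.
s1 - s2 = 3.4079 * 1.9423 = 6.619 m.

6.619


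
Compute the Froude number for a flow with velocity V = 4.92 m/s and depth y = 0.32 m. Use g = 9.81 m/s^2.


The Froude number is defined as Fr = V / sqrt(g*y).
g*y = 9.81 * 0.32 = 3.1392.
sqrt(g*y) = sqrt(3.1392) = 1.7718.
Fr = 4.92 / 1.7718 = 2.7769.

2.7769


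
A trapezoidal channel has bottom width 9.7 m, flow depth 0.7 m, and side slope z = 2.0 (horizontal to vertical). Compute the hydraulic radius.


For a trapezoidal section with side slope z:
A = (b + z*y)*y = (9.7 + 2.0*0.7)*0.7 = 7.77 m^2.
P = b + 2*y*sqrt(1 + z^2) = 9.7 + 2*0.7*sqrt(1 + 2.0^2) = 12.83 m.
R = A/P = 7.77 / 12.83 = 0.6056 m.

0.6056


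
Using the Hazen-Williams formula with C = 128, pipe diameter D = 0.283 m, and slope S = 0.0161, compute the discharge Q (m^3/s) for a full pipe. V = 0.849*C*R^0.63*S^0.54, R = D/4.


For a full circular pipe, R = D/4 = 0.283/4 = 0.0707 m.
V = 0.849 * 128 * 0.0707^0.63 * 0.0161^0.54
  = 0.849 * 128 * 0.188507 * 0.107569
  = 2.2036 m/s.
Pipe area A = pi*D^2/4 = pi*0.283^2/4 = 0.0629 m^2.
Q = A * V = 0.0629 * 2.2036 = 0.1386 m^3/s.

0.1386


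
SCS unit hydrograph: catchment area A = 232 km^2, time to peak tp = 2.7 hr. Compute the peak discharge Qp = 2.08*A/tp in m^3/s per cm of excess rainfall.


SCS formula: Qp = 2.08 * A / tp.
Qp = 2.08 * 232 / 2.7
   = 482.56 / 2.7
   = 178.73 m^3/s per cm.

178.73


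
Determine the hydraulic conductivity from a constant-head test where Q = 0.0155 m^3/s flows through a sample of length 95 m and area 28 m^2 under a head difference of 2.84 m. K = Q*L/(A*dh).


From K = Q*L / (A*dh):
Numerator: Q*L = 0.0155 * 95 = 1.4725.
Denominator: A*dh = 28 * 2.84 = 79.52.
K = 1.4725 / 79.52 = 0.018517 m/s.

0.018517


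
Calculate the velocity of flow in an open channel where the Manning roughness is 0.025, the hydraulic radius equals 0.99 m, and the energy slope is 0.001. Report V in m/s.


Manning's equation gives V = (1/n) * R^(2/3) * S^(1/2).
First, compute R^(2/3) = 0.99^(2/3) = 0.9933.
Next, S^(1/2) = 0.001^(1/2) = 0.031623.
Then 1/n = 1/0.025 = 40.0.
V = 40.0 * 0.9933 * 0.031623 = 1.2565 m/s.

1.2565


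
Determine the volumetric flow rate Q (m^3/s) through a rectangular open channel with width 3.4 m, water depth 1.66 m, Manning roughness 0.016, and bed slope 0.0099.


For a rectangular channel, the cross-sectional area A = b * y = 3.4 * 1.66 = 5.64 m^2.
The wetted perimeter P = b + 2y = 3.4 + 2*1.66 = 6.72 m.
Hydraulic radius R = A/P = 5.64/6.72 = 0.8399 m.
Velocity V = (1/n)*R^(2/3)*S^(1/2) = (1/0.016)*0.8399^(2/3)*0.0099^(1/2) = 5.5357 m/s.
Discharge Q = A * V = 5.64 * 5.5357 = 31.244 m^3/s.

31.244


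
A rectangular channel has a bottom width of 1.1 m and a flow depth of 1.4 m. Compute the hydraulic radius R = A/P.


For a rectangular section:
Flow area A = b * y = 1.1 * 1.4 = 1.54 m^2.
Wetted perimeter P = b + 2y = 1.1 + 2*1.4 = 3.9 m.
Hydraulic radius R = A/P = 1.54 / 3.9 = 0.3949 m.

0.3949


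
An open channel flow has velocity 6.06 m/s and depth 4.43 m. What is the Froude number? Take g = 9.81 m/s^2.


The Froude number is defined as Fr = V / sqrt(g*y).
g*y = 9.81 * 4.43 = 43.4583.
sqrt(g*y) = sqrt(43.4583) = 6.5923.
Fr = 6.06 / 6.5923 = 0.9193.

0.9193


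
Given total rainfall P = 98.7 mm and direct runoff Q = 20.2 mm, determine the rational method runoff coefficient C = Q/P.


The runoff coefficient C = runoff depth / rainfall depth.
C = 20.2 / 98.7
  = 0.2047.

0.2047


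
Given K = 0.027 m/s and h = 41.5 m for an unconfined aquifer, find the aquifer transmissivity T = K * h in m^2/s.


Transmissivity is defined as T = K * h.
T = 0.027 * 41.5
  = 1.1205 m^2/s.

1.1205


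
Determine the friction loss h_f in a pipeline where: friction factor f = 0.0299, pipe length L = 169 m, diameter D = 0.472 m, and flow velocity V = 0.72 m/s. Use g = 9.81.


Darcy-Weisbach equation: h_f = f * (L/D) * V^2/(2g).
f * L/D = 0.0299 * 169/0.472 = 10.7057.
V^2/(2g) = 0.72^2 / (2*9.81) = 0.5184 / 19.62 = 0.0264 m.
h_f = 10.7057 * 0.0264 = 0.283 m.

0.283


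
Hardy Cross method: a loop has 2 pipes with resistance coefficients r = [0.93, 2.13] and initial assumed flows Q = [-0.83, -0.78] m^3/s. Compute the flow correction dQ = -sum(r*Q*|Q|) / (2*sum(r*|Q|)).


Numerator terms (r*Q*|Q|): 0.93*-0.83*|-0.83| = -0.6407; 2.13*-0.78*|-0.78| = -1.2959.
Sum of numerator = -1.9366.
Denominator terms (r*|Q|): 0.93*|-0.83| = 0.7719; 2.13*|-0.78| = 1.6614.
2 * sum of denominator = 2 * 2.4333 = 4.8666.
dQ = --1.9366 / 4.8666 = 0.3979 m^3/s.

0.3979


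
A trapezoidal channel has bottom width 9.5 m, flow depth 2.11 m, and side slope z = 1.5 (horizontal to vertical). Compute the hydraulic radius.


For a trapezoidal section with side slope z:
A = (b + z*y)*y = (9.5 + 1.5*2.11)*2.11 = 26.723 m^2.
P = b + 2*y*sqrt(1 + z^2) = 9.5 + 2*2.11*sqrt(1 + 1.5^2) = 17.108 m.
R = A/P = 26.723 / 17.108 = 1.5621 m.

1.5621


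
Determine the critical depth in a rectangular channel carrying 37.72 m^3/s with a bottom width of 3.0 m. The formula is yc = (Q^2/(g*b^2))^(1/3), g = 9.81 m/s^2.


Using yc = (Q^2 / (g * b^2))^(1/3):
Q^2 = 37.72^2 = 1422.8.
g * b^2 = 9.81 * 3.0^2 = 9.81 * 9.0 = 88.29.
Q^2 / (g*b^2) = 1422.8 / 88.29 = 16.1151.
yc = 16.1151^(1/3) = 2.5259 m.

2.5259


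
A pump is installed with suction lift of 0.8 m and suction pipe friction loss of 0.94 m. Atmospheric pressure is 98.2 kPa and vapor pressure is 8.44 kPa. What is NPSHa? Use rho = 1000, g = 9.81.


NPSHa = p_atm/(rho*g) - z_s - hf_s - p_vap/(rho*g).
p_atm/(rho*g) = 98.2*1000 / (1000*9.81) = 10.01 m.
p_vap/(rho*g) = 8.44*1000 / (1000*9.81) = 0.86 m.
NPSHa = 10.01 - 0.8 - 0.94 - 0.86
      = 7.41 m.

7.41


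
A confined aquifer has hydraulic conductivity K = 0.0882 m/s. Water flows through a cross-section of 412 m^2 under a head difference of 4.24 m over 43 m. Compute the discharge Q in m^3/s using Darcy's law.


Darcy's law: Q = K * A * i, where i = dh/L.
Hydraulic gradient i = 4.24 / 43 = 0.098605.
Q = 0.0882 * 412 * 0.098605
  = 3.5831 m^3/s.

3.5831


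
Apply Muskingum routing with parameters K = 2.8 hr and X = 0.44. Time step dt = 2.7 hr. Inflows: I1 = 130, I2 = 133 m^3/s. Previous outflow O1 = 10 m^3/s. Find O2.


Muskingum coefficients:
denom = 2*K*(1-X) + dt = 2*2.8*(1-0.44) + 2.7 = 5.836.
C0 = (dt - 2*K*X)/denom = (2.7 - 2*2.8*0.44)/5.836 = 0.0404.
C1 = (dt + 2*K*X)/denom = (2.7 + 2*2.8*0.44)/5.836 = 0.8849.
C2 = (2*K*(1-X) - dt)/denom = 0.0747.
O2 = C0*I2 + C1*I1 + C2*O1
   = 0.0404*133 + 0.8849*130 + 0.0747*10
   = 121.16 m^3/s.

121.16


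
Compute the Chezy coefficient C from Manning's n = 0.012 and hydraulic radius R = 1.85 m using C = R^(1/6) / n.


The Chezy coefficient relates to Manning's n through C = R^(1/6) / n.
R^(1/6) = 1.85^(1/6) = 1.107972.
C = 1.107972 / 0.012 = 92.33 m^(1/2)/s.

92.33


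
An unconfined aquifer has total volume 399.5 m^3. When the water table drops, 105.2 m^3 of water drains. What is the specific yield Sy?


Specific yield Sy = Volume drained / Total volume.
Sy = 105.2 / 399.5
   = 0.2633.

0.2633


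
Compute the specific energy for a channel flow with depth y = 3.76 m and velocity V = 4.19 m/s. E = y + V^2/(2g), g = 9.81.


Specific energy E = y + V^2/(2g).
Velocity head = V^2/(2g) = 4.19^2 / (2*9.81) = 17.5561 / 19.62 = 0.8948 m.
E = 3.76 + 0.8948 = 4.6548 m.

4.6548


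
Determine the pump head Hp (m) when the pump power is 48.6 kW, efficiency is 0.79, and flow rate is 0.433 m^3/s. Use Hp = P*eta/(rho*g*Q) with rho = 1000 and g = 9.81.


Pump head formula: Hp = P * eta / (rho * g * Q).
Numerator: P * eta = 48.6 * 1000 * 0.79 = 38394.0 W.
Denominator: rho * g * Q = 1000 * 9.81 * 0.433 = 4247.73.
Hp = 38394.0 / 4247.73 = 9.04 m.

9.04


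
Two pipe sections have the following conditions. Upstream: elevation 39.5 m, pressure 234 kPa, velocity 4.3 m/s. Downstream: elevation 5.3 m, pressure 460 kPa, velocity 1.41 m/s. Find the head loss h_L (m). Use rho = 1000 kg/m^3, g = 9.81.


Total head at each section: H = z + p/(rho*g) + V^2/(2g).
H1 = 39.5 + 234*1000/(1000*9.81) + 4.3^2/(2*9.81)
   = 39.5 + 23.853 + 0.9424
   = 64.296 m.
H2 = 5.3 + 460*1000/(1000*9.81) + 1.41^2/(2*9.81)
   = 5.3 + 46.891 + 0.1013
   = 52.292 m.
h_L = H1 - H2 = 64.296 - 52.292 = 12.003 m.

12.003


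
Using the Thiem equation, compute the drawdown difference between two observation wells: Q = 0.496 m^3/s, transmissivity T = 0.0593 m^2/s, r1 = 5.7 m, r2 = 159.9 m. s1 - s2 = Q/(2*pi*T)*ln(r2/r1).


Thiem equation: s1 - s2 = Q/(2*pi*T) * ln(r2/r1).
ln(r2/r1) = ln(159.9/5.7) = 3.3341.
Q/(2*pi*T) = 0.496 / (2*pi*0.0593) = 0.496 / 0.3726 = 1.3312.
s1 - s2 = 1.3312 * 3.3341 = 4.4384 m.

4.4384


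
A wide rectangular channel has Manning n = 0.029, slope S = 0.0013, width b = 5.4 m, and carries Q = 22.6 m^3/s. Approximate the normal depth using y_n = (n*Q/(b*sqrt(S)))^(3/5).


We use the wide-channel approximation y_n = (n*Q/(b*sqrt(S)))^(3/5).
sqrt(S) = sqrt(0.0013) = 0.036056.
Numerator: n*Q = 0.029 * 22.6 = 0.6554.
Denominator: b*sqrt(S) = 5.4 * 0.036056 = 0.194702.
arg = 3.3662.
y_n = 3.3662^(3/5) = 2.0715 m.

2.0715


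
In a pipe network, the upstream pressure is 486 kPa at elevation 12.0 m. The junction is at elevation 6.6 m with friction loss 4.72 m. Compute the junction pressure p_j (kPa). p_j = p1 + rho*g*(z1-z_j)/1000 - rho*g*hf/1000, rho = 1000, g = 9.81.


Junction pressure: p_j = p1 + rho*g*(z1 - z_j)/1000 - rho*g*hf/1000.
Elevation term = 1000*9.81*(12.0 - 6.6)/1000 = 52.974 kPa.
Friction term = 1000*9.81*4.72/1000 = 46.303 kPa.
p_j = 486 + 52.974 - 46.303 = 492.67 kPa.

492.67


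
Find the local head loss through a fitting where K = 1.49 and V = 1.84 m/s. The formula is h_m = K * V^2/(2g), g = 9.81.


Minor loss formula: h_m = K * V^2/(2g).
V^2 = 1.84^2 = 3.3856.
V^2/(2g) = 3.3856 / 19.62 = 0.1726 m.
h_m = 1.49 * 0.1726 = 0.2571 m.

0.2571


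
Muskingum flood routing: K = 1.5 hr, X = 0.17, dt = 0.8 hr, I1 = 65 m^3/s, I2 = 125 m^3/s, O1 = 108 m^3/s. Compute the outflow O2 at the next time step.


Muskingum coefficients:
denom = 2*K*(1-X) + dt = 2*1.5*(1-0.17) + 0.8 = 3.29.
C0 = (dt - 2*K*X)/denom = (0.8 - 2*1.5*0.17)/3.29 = 0.0881.
C1 = (dt + 2*K*X)/denom = (0.8 + 2*1.5*0.17)/3.29 = 0.3982.
C2 = (2*K*(1-X) - dt)/denom = 0.5137.
O2 = C0*I2 + C1*I1 + C2*O1
   = 0.0881*125 + 0.3982*65 + 0.5137*108
   = 92.38 m^3/s.

92.38


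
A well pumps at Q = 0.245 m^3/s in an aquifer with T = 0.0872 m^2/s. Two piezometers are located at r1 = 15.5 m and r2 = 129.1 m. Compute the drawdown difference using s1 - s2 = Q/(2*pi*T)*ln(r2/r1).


Thiem equation: s1 - s2 = Q/(2*pi*T) * ln(r2/r1).
ln(r2/r1) = ln(129.1/15.5) = 2.1197.
Q/(2*pi*T) = 0.245 / (2*pi*0.0872) = 0.245 / 0.5479 = 0.4472.
s1 - s2 = 0.4472 * 2.1197 = 0.9479 m.

0.9479


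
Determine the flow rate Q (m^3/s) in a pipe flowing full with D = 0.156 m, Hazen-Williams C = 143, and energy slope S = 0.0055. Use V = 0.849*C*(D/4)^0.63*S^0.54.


For a full circular pipe, R = D/4 = 0.156/4 = 0.039 m.
V = 0.849 * 143 * 0.039^0.63 * 0.0055^0.54
  = 0.849 * 143 * 0.12953 * 0.060228
  = 0.9471 m/s.
Pipe area A = pi*D^2/4 = pi*0.156^2/4 = 0.0191 m^2.
Q = A * V = 0.0191 * 0.9471 = 0.0181 m^3/s.

0.0181


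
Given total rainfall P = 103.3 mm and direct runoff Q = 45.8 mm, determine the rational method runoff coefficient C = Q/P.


The runoff coefficient C = runoff depth / rainfall depth.
C = 45.8 / 103.3
  = 0.4434.

0.4434


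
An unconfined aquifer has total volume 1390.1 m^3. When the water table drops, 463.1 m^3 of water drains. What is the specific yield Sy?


Specific yield Sy = Volume drained / Total volume.
Sy = 463.1 / 1390.1
   = 0.3331.

0.3331


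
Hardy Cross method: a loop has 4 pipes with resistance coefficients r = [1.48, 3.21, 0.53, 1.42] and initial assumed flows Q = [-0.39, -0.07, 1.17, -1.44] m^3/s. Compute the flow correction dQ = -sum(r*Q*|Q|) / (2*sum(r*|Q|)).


Numerator terms (r*Q*|Q|): 1.48*-0.39*|-0.39| = -0.2251; 3.21*-0.07*|-0.07| = -0.0157; 0.53*1.17*|1.17| = 0.7255; 1.42*-1.44*|-1.44| = -2.9445.
Sum of numerator = -2.4598.
Denominator terms (r*|Q|): 1.48*|-0.39| = 0.5772; 3.21*|-0.07| = 0.2247; 0.53*|1.17| = 0.6201; 1.42*|-1.44| = 2.0448.
2 * sum of denominator = 2 * 3.4668 = 6.9336.
dQ = --2.4598 / 6.9336 = 0.3548 m^3/s.

0.3548


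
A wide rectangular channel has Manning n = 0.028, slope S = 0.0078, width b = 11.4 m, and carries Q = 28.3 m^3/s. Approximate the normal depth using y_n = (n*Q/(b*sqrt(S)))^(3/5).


We use the wide-channel approximation y_n = (n*Q/(b*sqrt(S)))^(3/5).
sqrt(S) = sqrt(0.0078) = 0.088318.
Numerator: n*Q = 0.028 * 28.3 = 0.7924.
Denominator: b*sqrt(S) = 11.4 * 0.088318 = 1.006825.
arg = 0.787.
y_n = 0.787^(3/5) = 0.8662 m.

0.8662


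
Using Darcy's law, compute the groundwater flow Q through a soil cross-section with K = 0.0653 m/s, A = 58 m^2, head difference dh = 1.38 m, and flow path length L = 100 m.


Darcy's law: Q = K * A * i, where i = dh/L.
Hydraulic gradient i = 1.38 / 100 = 0.0138.
Q = 0.0653 * 58 * 0.0138
  = 0.0523 m^3/s.

0.0523


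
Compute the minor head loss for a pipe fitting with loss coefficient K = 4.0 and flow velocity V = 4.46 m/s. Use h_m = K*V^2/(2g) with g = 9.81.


Minor loss formula: h_m = K * V^2/(2g).
V^2 = 4.46^2 = 19.8916.
V^2/(2g) = 19.8916 / 19.62 = 1.0138 m.
h_m = 4.0 * 1.0138 = 4.0554 m.

4.0554


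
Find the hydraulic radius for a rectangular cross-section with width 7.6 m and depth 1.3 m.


For a rectangular section:
Flow area A = b * y = 7.6 * 1.3 = 9.88 m^2.
Wetted perimeter P = b + 2y = 7.6 + 2*1.3 = 10.2 m.
Hydraulic radius R = A/P = 9.88 / 10.2 = 0.9686 m.

0.9686


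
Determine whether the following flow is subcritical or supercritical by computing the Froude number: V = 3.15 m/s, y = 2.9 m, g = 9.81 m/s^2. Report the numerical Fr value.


The Froude number is defined as Fr = V / sqrt(g*y).
g*y = 9.81 * 2.9 = 28.449.
sqrt(g*y) = sqrt(28.449) = 5.3338.
Fr = 3.15 / 5.3338 = 0.5906.
Since Fr < 1, the flow is subcritical.

0.5906


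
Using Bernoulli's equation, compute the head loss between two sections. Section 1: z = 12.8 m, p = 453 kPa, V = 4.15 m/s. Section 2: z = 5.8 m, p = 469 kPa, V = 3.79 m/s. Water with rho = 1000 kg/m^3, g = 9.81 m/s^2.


Total head at each section: H = z + p/(rho*g) + V^2/(2g).
H1 = 12.8 + 453*1000/(1000*9.81) + 4.15^2/(2*9.81)
   = 12.8 + 46.177 + 0.8778
   = 59.855 m.
H2 = 5.8 + 469*1000/(1000*9.81) + 3.79^2/(2*9.81)
   = 5.8 + 47.808 + 0.7321
   = 54.34 m.
h_L = H1 - H2 = 59.855 - 54.34 = 5.515 m.

5.515


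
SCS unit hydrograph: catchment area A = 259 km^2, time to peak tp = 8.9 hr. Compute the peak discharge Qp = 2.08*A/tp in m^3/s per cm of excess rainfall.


SCS formula: Qp = 2.08 * A / tp.
Qp = 2.08 * 259 / 8.9
   = 538.72 / 8.9
   = 60.53 m^3/s per cm.

60.53


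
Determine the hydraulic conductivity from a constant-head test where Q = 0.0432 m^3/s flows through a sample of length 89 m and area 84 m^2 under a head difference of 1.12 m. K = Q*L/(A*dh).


From K = Q*L / (A*dh):
Numerator: Q*L = 0.0432 * 89 = 3.8448.
Denominator: A*dh = 84 * 1.12 = 94.08.
K = 3.8448 / 94.08 = 0.040867 m/s.

0.040867


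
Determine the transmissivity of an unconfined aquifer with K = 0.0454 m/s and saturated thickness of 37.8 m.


Transmissivity is defined as T = K * h.
T = 0.0454 * 37.8
  = 1.7161 m^2/s.

1.7161


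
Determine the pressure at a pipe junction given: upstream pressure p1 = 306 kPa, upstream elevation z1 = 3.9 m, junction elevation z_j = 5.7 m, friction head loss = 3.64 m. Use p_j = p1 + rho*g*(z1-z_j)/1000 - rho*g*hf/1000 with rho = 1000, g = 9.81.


Junction pressure: p_j = p1 + rho*g*(z1 - z_j)/1000 - rho*g*hf/1000.
Elevation term = 1000*9.81*(3.9 - 5.7)/1000 = -17.658 kPa.
Friction term = 1000*9.81*3.64/1000 = 35.708 kPa.
p_j = 306 + -17.658 - 35.708 = 252.63 kPa.

252.63


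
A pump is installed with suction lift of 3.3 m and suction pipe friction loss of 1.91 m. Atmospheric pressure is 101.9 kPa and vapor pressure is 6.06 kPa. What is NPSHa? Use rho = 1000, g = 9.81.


NPSHa = p_atm/(rho*g) - z_s - hf_s - p_vap/(rho*g).
p_atm/(rho*g) = 101.9*1000 / (1000*9.81) = 10.387 m.
p_vap/(rho*g) = 6.06*1000 / (1000*9.81) = 0.618 m.
NPSHa = 10.387 - 3.3 - 1.91 - 0.618
      = 4.56 m.

4.56


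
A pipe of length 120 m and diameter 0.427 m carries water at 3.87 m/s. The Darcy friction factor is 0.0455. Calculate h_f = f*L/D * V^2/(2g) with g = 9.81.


Darcy-Weisbach equation: h_f = f * (L/D) * V^2/(2g).
f * L/D = 0.0455 * 120/0.427 = 12.7869.
V^2/(2g) = 3.87^2 / (2*9.81) = 14.9769 / 19.62 = 0.7633 m.
h_f = 12.7869 * 0.7633 = 9.761 m.

9.761


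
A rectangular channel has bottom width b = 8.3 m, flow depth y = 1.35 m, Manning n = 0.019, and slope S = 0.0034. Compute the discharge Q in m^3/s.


For a rectangular channel, the cross-sectional area A = b * y = 8.3 * 1.35 = 11.21 m^2.
The wetted perimeter P = b + 2y = 8.3 + 2*1.35 = 11.0 m.
Hydraulic radius R = A/P = 11.21/11.0 = 1.0186 m.
Velocity V = (1/n)*R^(2/3)*S^(1/2) = (1/0.019)*1.0186^(2/3)*0.0034^(1/2) = 3.1069 m/s.
Discharge Q = A * V = 11.21 * 3.1069 = 34.813 m^3/s.

34.813


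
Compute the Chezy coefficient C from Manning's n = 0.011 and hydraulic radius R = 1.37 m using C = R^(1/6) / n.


The Chezy coefficient relates to Manning's n through C = R^(1/6) / n.
R^(1/6) = 1.37^(1/6) = 1.053869.
C = 1.053869 / 0.011 = 95.81 m^(1/2)/s.

95.81


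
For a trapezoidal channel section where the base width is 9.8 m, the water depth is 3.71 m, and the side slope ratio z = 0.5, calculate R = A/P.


For a trapezoidal section with side slope z:
A = (b + z*y)*y = (9.8 + 0.5*3.71)*3.71 = 43.24 m^2.
P = b + 2*y*sqrt(1 + z^2) = 9.8 + 2*3.71*sqrt(1 + 0.5^2) = 18.096 m.
R = A/P = 43.24 / 18.096 = 2.3895 m.

2.3895


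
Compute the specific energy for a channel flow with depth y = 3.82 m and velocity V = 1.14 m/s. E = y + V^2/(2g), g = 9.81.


Specific energy E = y + V^2/(2g).
Velocity head = V^2/(2g) = 1.14^2 / (2*9.81) = 1.2996 / 19.62 = 0.0662 m.
E = 3.82 + 0.0662 = 3.8862 m.

3.8862


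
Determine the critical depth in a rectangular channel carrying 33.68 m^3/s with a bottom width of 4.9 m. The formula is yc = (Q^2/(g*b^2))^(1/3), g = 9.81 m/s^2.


Using yc = (Q^2 / (g * b^2))^(1/3):
Q^2 = 33.68^2 = 1134.34.
g * b^2 = 9.81 * 4.9^2 = 9.81 * 24.01 = 235.54.
Q^2 / (g*b^2) = 1134.34 / 235.54 = 4.8159.
yc = 4.8159^(1/3) = 1.6887 m.

1.6887
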